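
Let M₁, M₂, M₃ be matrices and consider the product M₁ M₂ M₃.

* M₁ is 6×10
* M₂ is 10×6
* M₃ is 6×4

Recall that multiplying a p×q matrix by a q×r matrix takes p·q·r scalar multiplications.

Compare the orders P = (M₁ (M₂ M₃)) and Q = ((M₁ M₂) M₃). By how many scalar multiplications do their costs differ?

Order P = (M₁ (M₂ M₃)): (M₂ M₃): 10×6 by 6×4 → 10×4, cost 10·6·4 = 240; (M₁ (M₂ M₃)): 6×10 by 10×4 → 6×4, cost 6·10·4 = 240; cumulative 480. Total 480.
Order Q = ((M₁ M₂) M₃): (M₁ M₂): 6×10 by 10×6 → 6×6, cost 6·10·6 = 360; ((M₁ M₂) M₃): 6×6 by 6×4 → 6×4, cost 6·6·4 = 144; cumulative 504. Total 504.
Difference: |480 − 504| = 24.

24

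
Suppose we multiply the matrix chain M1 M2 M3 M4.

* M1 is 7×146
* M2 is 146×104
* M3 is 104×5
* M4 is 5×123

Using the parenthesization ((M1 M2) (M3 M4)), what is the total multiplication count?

(M1 M2): 7×146 by 146×104 → 7×104, cost 7·146·104 = 106288
(M3 M4): 104×5 by 5×123 → 104×123, cost 104·5·123 = 63960
((M1 M2) (M3 M4)): 7×104 by 104×123 → 7×123, cost 7·104·123 = 89544; cumulative 259792
Total: 259792 scalar multiplications.

259792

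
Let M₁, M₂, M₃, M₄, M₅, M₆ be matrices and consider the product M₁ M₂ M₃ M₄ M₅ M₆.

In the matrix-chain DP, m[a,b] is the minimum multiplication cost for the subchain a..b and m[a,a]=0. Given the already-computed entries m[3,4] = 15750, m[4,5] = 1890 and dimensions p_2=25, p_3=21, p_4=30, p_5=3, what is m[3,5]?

m[3,5] = min over k∈[3,4] of m[3,k]+m[k+1,5]+p_{2}·p_k·p_{5}.
k=3: 0 + 1890 + 25·21·3 = 3465; k=4: 15750 + 0 + 25·30·3 = 18000.
Minimum: 3465 at k=3.

3465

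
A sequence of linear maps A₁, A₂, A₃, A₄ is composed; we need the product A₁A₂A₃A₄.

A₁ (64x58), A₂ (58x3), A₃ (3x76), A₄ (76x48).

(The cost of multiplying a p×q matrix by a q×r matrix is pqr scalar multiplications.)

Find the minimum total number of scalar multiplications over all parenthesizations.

Adjacent pairs: A₁A₂ = 64·58·3 = 11136; A₂A₃ = 58·3·76 = 13224; A₃A₄ = 3·76·48 = 10944.
Length 3: A₁..A₃: k=1: 0+13224+64·58·76=295336; k=2: 11136+0+64·3·76=25728 → min 25728 | A₂..A₄: k=2: 0+10944+58·3·48=19296; k=3: 13224+0+58·76·48=224808 → min 19296.
Length 4: A₁..A₄: k=1: 0+19296+64·58·48=197472; k=2: 11136+10944+64·3·48=31296; k=3: 25728+0+64·76·48=259200 → min 31296.
Optimal order: ((A₁A₂)(A₃A₄)) with cost 31296.

31296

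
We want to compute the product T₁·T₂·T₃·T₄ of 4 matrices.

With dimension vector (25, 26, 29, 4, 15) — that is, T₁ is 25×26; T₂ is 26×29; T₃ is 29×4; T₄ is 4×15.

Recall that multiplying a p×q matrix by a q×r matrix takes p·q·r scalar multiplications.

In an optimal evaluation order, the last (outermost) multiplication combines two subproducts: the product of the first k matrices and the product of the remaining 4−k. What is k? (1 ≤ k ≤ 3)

3

Adjacent pairs: T₁T₂ = 25·26·29 = 18850; T₂T₃ = 26·29·4 = 3016; T₃T₄ = 29·4·15 = 1740.
Length 3: T₁..T₃: k=1: 0+3016+25·26·4=5616; k=2: 18850+0+25·29·4=21750 → min 5616 | T₂..T₄: k=2: 0+1740+26·29·15=13050; k=3: 3016+0+26·4·15=4576 → min 4576.
Top-level splits: k=1: (T₁..T₁)·(T₂..T₄) → 0+4576+25·26·15 = 14326; k=2: (T₁..T₂)·(T₃..T₄) → 18850+1740+25·29·15 = 31465; k=3: (T₁..T₃)·(T₄..T₄) → 5616+0+25·4·15 = 7116.
Best split is after T₃, i.e. k = 3.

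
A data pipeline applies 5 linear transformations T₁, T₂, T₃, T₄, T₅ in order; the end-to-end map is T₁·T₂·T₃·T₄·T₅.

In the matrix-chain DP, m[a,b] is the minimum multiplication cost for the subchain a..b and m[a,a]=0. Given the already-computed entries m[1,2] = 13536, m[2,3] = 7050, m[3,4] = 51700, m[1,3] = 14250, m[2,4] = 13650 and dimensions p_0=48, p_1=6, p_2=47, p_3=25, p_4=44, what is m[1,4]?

26322

m[1,4] = min over k∈[1,3] of m[1,k]+m[k+1,4]+p_{0}·p_k·p_{4}.
k=1: 0 + 13650 + 48·6·44 = 26322; k=2: 13536 + 51700 + 48·47·44 = 164500; k=3: 14250 + 0 + 48·25·44 = 67050.
Minimum: 26322 at k=1.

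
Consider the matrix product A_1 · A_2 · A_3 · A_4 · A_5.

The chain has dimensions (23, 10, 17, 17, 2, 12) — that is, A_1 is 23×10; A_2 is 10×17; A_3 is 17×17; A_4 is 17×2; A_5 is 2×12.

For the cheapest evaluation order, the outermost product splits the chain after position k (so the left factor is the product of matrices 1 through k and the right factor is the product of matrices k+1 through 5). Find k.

Adjacent pairs: A_1A_2 = 23·10·17 = 3910; A_2A_3 = 10·17·17 = 2890; A_3A_4 = 17·17·2 = 578; A_4A_5 = 17·2·12 = 408.
Length 3: A_1..A_3: k=1: 0+2890+23·10·17=6800; k=2: 3910+0+23·17·17=10557 → min 6800 | A_2..A_4: k=2: 0+578+10·17·2=918; k=3: 2890+0+10·17·2=3230 → min 918 | A_3..A_5: k=3: 0+408+17·17·12=3876; k=4: 578+0+17·2·12=986 → min 986.
Length 4: A_1..A_4: k=1: 0+918+23·10·2=1378; k=2: 3910+578+23·17·2=5270; k=3: 6800+0+23·17·2=7582 → min 1378 | A_2..A_5: k=2: 0+986+10·17·12=3026; k=3: 2890+408+10·17·12=5338; k=4: 918+0+10·2·12=1158 → min 1158.
Top-level splits: k=1: (A_1..A_1)·(A_2..A_5) → 0+1158+23·10·12 = 3918; k=2: (A_1..A_2)·(A_3..A_5) → 3910+986+23·17·12 = 9588; k=3: (A_1..A_3)·(A_4..A_5) → 6800+408+23·17·12 = 11900; k=4: (A_1..A_4)·(A_5..A_5) → 1378+0+23·2·12 = 1930.
Best split is after A_4, i.e. k = 4.

4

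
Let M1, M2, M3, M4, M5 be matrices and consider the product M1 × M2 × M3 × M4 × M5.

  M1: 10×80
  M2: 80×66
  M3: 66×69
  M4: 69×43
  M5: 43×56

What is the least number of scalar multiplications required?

152090

Adjacent pairs: M1M2 = 10·80·66 = 52800; M2M3 = 80·66·69 = 364320; M3M4 = 66·69·43 = 195822; M4M5 = 69·43·56 = 166152.
Length 3: M1..M3: k=1: 0+364320+10·80·69=419520; k=2: 52800+0+10·66·69=98340 → min 98340 | M2..M4: k=2: 0+195822+80·66·43=422862; k=3: 364320+0+80·69·43=601680 → min 422862 | M3..M5: k=3: 0+166152+66·69·56=421176; k=4: 195822+0+66·43·56=354750 → min 354750.
Length 4: M1..M4: k=1: 0+422862+10·80·43=457262; k=2: 52800+195822+10·66·43=277002; k=3: 98340+0+10·69·43=128010 → min 128010 | M2..M5: k=2: 0+354750+80·66·56=650430; k=3: 364320+166152+80·69·56=839592; k=4: 422862+0+80·43·56=615502 → min 615502.
Length 5: M1..M5: k=1: 0+615502+10·80·56=660302; k=2: 52800+354750+10·66·56=444510; k=3: 98340+166152+10·69·56=303132; k=4: 128010+0+10·43·56=152090 → min 152090.
Optimal order: ((((M1 × M2) × M3) × M4) × M5) with cost 152090.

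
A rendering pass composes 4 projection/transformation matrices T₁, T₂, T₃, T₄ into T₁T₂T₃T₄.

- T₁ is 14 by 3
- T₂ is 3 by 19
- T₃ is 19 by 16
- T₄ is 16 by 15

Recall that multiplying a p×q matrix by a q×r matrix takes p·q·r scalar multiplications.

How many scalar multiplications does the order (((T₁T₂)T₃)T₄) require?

8414

(T₁T₂): 14×3 by 3×19 → 14×19, cost 14·3·19 = 798
((T₁T₂)T₃): 14×19 by 19×16 → 14×16, cost 14·19·16 = 4256; cumulative 5054
(((T₁T₂)T₃)T₄): 14×16 by 16×15 → 14×15, cost 14·16·15 = 3360; cumulative 8414
Total: 8414 scalar multiplications.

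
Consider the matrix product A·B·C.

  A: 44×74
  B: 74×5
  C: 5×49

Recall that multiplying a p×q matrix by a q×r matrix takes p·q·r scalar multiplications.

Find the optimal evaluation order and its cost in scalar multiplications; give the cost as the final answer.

27060

(A·(B·C)): cost 177674.
((A·B)·C): cost 27060.
Optimal: ((A·B)·C) with cost 27060.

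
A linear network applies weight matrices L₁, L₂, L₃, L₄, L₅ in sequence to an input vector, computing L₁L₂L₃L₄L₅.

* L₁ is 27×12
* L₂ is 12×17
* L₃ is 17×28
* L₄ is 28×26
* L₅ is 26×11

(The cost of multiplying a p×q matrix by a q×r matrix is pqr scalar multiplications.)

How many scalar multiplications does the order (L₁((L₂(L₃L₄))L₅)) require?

(L₃L₄): 17×28 by 28×26 → 17×26, cost 17·28·26 = 12376
(L₂(L₃L₄)): 12×17 by 17×26 → 12×26, cost 12·17·26 = 5304; cumulative 17680
((L₂(L₃L₄))L₅): 12×26 by 26×11 → 12×11, cost 12·26·11 = 3432; cumulative 21112
(L₁((L₂(L₃L₄))L₅)): 27×12 by 12×11 → 27×11, cost 27·12·11 = 3564; cumulative 24676
Total: 24676 scalar multiplications.

24676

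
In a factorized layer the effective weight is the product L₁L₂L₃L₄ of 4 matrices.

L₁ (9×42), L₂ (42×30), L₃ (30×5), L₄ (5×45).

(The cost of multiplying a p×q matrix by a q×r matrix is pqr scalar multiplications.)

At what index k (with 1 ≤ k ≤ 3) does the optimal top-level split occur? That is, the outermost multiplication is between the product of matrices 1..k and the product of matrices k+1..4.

3

Adjacent pairs: L₁L₂ = 9·42·30 = 11340; L₂L₃ = 42·30·5 = 6300; L₃L₄ = 30·5·45 = 6750.
Length 3: L₁..L₃: k=1: 0+6300+9·42·5=8190; k=2: 11340+0+9·30·5=12690 → min 8190 | L₂..L₄: k=2: 0+6750+42·30·45=63450; k=3: 6300+0+42·5·45=15750 → min 15750.
Top-level splits: k=1: (L₁..L₁)·(L₂..L₄) → 0+15750+9·42·45 = 32760; k=2: (L₁..L₂)·(L₃..L₄) → 11340+6750+9·30·45 = 30240; k=3: (L₁..L₃)·(L₄..L₄) → 8190+0+9·5·45 = 10215.
Best split is after L₃, i.e. k = 3.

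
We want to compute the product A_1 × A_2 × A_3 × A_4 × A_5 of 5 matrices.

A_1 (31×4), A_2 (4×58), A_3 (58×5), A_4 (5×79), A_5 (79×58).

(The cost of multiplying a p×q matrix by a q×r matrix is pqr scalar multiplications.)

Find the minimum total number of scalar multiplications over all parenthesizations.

Adjacent pairs: A_1A_2 = 31·4·58 = 7192; A_2A_3 = 4·58·5 = 1160; A_3A_4 = 58·5·79 = 22910; A_4A_5 = 5·79·58 = 22910.
Length 3: A_1..A_3: k=1: 0+1160+31·4·5=1780; k=2: 7192+0+31·58·5=16182 → min 1780 | A_2..A_4: k=2: 0+22910+4·58·79=41238; k=3: 1160+0+4·5·79=2740 → min 2740 | A_3..A_5: k=3: 0+22910+58·5·58=39730; k=4: 22910+0+58·79·58=288666 → min 39730.
Length 4: A_1..A_4: k=1: 0+2740+31·4·79=12536; k=2: 7192+22910+31·58·79=172144; k=3: 1780+0+31·5·79=14025 → min 12536 | A_2..A_5: k=2: 0+39730+4·58·58=53186; k=3: 1160+22910+4·5·58=25230; k=4: 2740+0+4·79·58=21068 → min 21068.
Length 5: A_1..A_5: k=1: 0+21068+31·4·58=28260; k=2: 7192+39730+31·58·58=151206; k=3: 1780+22910+31·5·58=33680; k=4: 12536+0+31·79·58=154578 → min 28260.
Optimal order: (A_1 × (((A_2 × A_3) × A_4) × A_5)) with cost 28260.

28260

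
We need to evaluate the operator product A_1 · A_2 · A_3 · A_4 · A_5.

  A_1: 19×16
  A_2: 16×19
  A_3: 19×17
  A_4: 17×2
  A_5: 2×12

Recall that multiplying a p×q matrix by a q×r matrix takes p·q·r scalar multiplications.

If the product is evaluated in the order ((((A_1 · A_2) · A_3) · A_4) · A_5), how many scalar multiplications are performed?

13015

(A_1 · A_2): 19×16 by 16×19 → 19×19, cost 19·16·19 = 5776
((A_1 · A_2) · A_3): 19×19 by 19×17 → 19×17, cost 19·19·17 = 6137; cumulative 11913
(((A_1 · A_2) · A_3) · A_4): 19×17 by 17×2 → 19×2, cost 19·17·2 = 646; cumulative 12559
((((A_1 · A_2) · A_3) · A_4) · A_5): 19×2 by 2×12 → 19×12, cost 19·2·12 = 456; cumulative 13015
Total: 13015 scalar multiplications.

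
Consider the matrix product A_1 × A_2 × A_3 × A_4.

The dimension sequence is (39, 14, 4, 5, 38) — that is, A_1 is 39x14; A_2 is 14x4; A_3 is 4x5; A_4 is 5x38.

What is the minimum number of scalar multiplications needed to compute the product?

Adjacent pairs: A_1A_2 = 39·14·4 = 2184; A_2A_3 = 14·4·5 = 280; A_3A_4 = 4·5·38 = 760.
Length 3: A_1..A_3: k=1: 0+280+39·14·5=3010; k=2: 2184+0+39·4·5=2964 → min 2964 | A_2..A_4: k=2: 0+760+14·4·38=2888; k=3: 280+0+14·5·38=2940 → min 2888.
Length 4: A_1..A_4: k=1: 0+2888+39·14·38=23636; k=2: 2184+760+39·4·38=8872; k=3: 2964+0+39·5·38=10374 → min 8872.
Optimal order: ((A_1 × A_2) × (A_3 × A_4)) with cost 8872.

8872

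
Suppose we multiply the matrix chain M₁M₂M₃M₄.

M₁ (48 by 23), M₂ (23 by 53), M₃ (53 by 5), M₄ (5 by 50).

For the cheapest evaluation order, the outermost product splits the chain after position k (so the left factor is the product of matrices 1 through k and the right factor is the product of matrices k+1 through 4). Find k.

3

Adjacent pairs: M₁M₂ = 48·23·53 = 58512; M₂M₃ = 23·53·5 = 6095; M₃M₄ = 53·5·50 = 13250.
Length 3: M₁..M₃: k=1: 0+6095+48·23·5=11615; k=2: 58512+0+48·53·5=71232 → min 11615 | M₂..M₄: k=2: 0+13250+23·53·50=74200; k=3: 6095+0+23·5·50=11845 → min 11845.
Top-level splits: k=1: (M₁..M₁)·(M₂..M₄) → 0+11845+48·23·50 = 67045; k=2: (M₁..M₂)·(M₃..M₄) → 58512+13250+48·53·50 = 198962; k=3: (M₁..M₃)·(M₄..M₄) → 11615+0+48·5·50 = 23615.
Best split is after M₃, i.e. k = 3.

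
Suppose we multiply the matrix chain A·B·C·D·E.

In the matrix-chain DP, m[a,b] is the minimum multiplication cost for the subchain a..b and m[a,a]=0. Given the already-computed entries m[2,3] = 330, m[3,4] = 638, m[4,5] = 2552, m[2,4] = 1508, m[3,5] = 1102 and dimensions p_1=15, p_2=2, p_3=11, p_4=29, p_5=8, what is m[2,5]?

1342

m[2,5] = min over k∈[2,4] of m[2,k]+m[k+1,5]+p_{1}·p_k·p_{5}.
k=2: 0 + 1102 + 15·2·8 = 1342; k=3: 330 + 2552 + 15·11·8 = 4202; k=4: 1508 + 0 + 15·29·8 = 4988.
Minimum: 1342 at k=2.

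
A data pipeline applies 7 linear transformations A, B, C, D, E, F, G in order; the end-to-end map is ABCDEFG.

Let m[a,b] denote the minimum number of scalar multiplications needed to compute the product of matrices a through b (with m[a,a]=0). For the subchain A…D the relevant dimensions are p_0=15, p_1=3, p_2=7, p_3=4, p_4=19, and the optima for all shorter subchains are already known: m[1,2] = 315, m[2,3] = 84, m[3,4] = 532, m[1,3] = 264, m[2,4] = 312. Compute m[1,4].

m[1,4] = min over k∈[1,3] of m[1,k]+m[k+1,4]+p_{0}·p_k·p_{4}.
k=1: 0 + 312 + 15·3·19 = 1167; k=2: 315 + 532 + 15·7·19 = 2842; k=3: 264 + 0 + 15·4·19 = 1404.
Minimum: 1167 at k=1.

1167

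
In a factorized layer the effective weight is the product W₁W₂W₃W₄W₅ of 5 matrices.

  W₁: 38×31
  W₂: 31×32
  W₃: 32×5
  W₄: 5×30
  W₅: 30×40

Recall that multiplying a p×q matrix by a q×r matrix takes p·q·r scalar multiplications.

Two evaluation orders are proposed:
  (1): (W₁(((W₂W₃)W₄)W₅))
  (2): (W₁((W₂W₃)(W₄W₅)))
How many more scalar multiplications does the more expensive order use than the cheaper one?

29650

Order (1) = (W₁(((W₂W₃)W₄)W₅)): (W₂W₃): 31×32 by 32×5 → 31×5, cost 31·32·5 = 4960; ((W₂W₃)W₄): 31×5 by 5×30 → 31×30, cost 31·5·30 = 4650; cumulative 9610; (((W₂W₃)W₄)W₅): 31×30 by 30×40 → 31×40, cost 31·30·40 = 37200; cumulative 46810; (W₁(((W₂W₃)W₄)W₅)): 38×31 by 31×40 → 38×40, cost 38·31·40 = 47120; cumulative 93930. Total 93930.
Order (2) = (W₁((W₂W₃)(W₄W₅))): (W₂W₃): 31×32 by 32×5 → 31×5, cost 31·32·5 = 4960; (W₄W₅): 5×30 by 30×40 → 5×40, cost 5·30·40 = 6000; ((W₂W₃)(W₄W₅)): 31×5 by 5×40 → 31×40, cost 31·5·40 = 6200; cumulative 17160; (W₁((W₂W₃)(W₄W₅))): 38×31 by 31×40 → 38×40, cost 38·31·40 = 47120; cumulative 64280. Total 64280.
Difference: |93930 − 64280| = 29650.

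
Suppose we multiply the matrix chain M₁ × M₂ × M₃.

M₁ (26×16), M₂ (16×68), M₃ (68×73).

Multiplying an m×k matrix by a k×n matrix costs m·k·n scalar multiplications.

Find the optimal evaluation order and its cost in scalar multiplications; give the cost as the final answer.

109792

(M₁ × (M₂ × M₃)): cost 109792.
((M₁ × M₂) × M₃): cost 157352.
Optimal: (M₁ × (M₂ × M₃)) with cost 109792.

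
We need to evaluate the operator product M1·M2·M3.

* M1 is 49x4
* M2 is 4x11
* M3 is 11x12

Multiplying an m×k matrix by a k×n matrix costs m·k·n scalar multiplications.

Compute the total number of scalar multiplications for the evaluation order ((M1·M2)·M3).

(M1·M2): 49×4 by 4×11 → 49×11, cost 49·4·11 = 2156
((M1·M2)·M3): 49×11 by 11×12 → 49×12, cost 49·11·12 = 6468; cumulative 8624
Total: 8624 scalar multiplications.

8624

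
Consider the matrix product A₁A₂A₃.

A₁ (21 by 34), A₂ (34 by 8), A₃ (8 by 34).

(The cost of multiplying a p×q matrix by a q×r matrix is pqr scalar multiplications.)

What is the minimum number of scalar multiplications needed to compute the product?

Order (A₁(A₂A₃)): (A₂A₃): 34×8 by 8×34 → 34×34, cost 34·8·34 = 9248; (A₁(A₂A₃)): 21×34 by 34×34 → 21×34, cost 21·34·34 = 24276; cumulative 33524. Total 33524.
Order ((A₁A₂)A₃): (A₁A₂): 21×34 by 34×8 → 21×8, cost 21·34·8 = 5712; ((A₁A₂)A₃): 21×8 by 8×34 → 21×34, cost 21·8·34 = 5712; cumulative 11424. Total 11424.
Minimum: 11424.

11424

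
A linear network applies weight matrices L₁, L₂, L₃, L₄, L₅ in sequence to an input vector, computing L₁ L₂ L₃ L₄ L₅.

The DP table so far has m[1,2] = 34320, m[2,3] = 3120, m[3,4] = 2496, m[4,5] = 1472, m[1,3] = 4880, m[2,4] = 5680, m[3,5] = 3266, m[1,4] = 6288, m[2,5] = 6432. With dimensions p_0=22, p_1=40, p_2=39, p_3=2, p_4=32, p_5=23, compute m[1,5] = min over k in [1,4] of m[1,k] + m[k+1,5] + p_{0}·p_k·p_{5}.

7364

m[1,5] = min over k∈[1,4] of m[1,k]+m[k+1,5]+p_{0}·p_k·p_{5}.
k=1: 0 + 6432 + 22·40·23 = 26672; k=2: 34320 + 3266 + 22·39·23 = 57320; k=3: 4880 + 1472 + 22·2·23 = 7364; k=4: 6288 + 0 + 22·32·23 = 22480.
Minimum: 7364 at k=3.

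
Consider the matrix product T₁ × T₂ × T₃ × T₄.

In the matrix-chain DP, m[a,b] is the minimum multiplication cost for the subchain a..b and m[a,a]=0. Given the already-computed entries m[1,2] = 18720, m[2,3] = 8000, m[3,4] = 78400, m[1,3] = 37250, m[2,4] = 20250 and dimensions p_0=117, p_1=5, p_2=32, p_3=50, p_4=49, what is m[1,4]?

48915

m[1,4] = min over k∈[1,3] of m[1,k]+m[k+1,4]+p_{0}·p_k·p_{4}.
k=1: 0 + 20250 + 117·5·49 = 48915; k=2: 18720 + 78400 + 117·32·49 = 280576; k=3: 37250 + 0 + 117·50·49 = 323900.
Minimum: 48915 at k=1.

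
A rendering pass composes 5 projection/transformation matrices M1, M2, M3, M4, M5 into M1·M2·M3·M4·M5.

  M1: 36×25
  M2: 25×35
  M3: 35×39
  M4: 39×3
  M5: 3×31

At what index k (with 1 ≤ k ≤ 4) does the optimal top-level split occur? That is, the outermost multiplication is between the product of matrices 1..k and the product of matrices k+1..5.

4

Adjacent pairs: M1M2 = 36·25·35 = 31500; M2M3 = 25·35·39 = 34125; M3M4 = 35·39·3 = 4095; M4M5 = 39·3·31 = 3627.
Length 3: M1..M3: k=1: 0+34125+36·25·39=69225; k=2: 31500+0+36·35·39=80640 → min 69225 | M2..M4: k=2: 0+4095+25·35·3=6720; k=3: 34125+0+25·39·3=37050 → min 6720 | M3..M5: k=3: 0+3627+35·39·31=45942; k=4: 4095+0+35·3·31=7350 → min 7350.
Length 4: M1..M4: k=1: 0+6720+36·25·3=9420; k=2: 31500+4095+36·35·3=39375; k=3: 69225+0+36·39·3=73437 → min 9420 | M2..M5: k=2: 0+7350+25·35·31=34475; k=3: 34125+3627+25·39·31=67977; k=4: 6720+0+25·3·31=9045 → min 9045.
Top-level splits: k=1: (M1..M1)·(M2..M5) → 0+9045+36·25·31 = 36945; k=2: (M1..M2)·(M3..M5) → 31500+7350+36·35·31 = 77910; k=3: (M1..M3)·(M4..M5) → 69225+3627+36·39·31 = 116376; k=4: (M1..M4)·(M5..M5) → 9420+0+36·3·31 = 12768.
Best split is after M4, i.e. k = 4.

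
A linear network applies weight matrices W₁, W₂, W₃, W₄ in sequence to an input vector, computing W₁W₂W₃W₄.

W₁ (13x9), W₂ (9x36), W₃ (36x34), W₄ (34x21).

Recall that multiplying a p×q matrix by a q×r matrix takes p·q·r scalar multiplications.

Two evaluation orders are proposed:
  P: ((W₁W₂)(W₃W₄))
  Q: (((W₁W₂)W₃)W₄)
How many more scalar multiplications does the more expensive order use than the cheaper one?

10338

Order P = ((W₁W₂)(W₃W₄)): (W₁W₂): 13×9 by 9×36 → 13×36, cost 13·9·36 = 4212; (W₃W₄): 36×34 by 34×21 → 36×21, cost 36·34·21 = 25704; ((W₁W₂)(W₃W₄)): 13×36 by 36×21 → 13×21, cost 13·36·21 = 9828; cumulative 39744. Total 39744.
Order Q = (((W₁W₂)W₃)W₄): (W₁W₂): 13×9 by 9×36 → 13×36, cost 13·9·36 = 4212; ((W₁W₂)W₃): 13×36 by 36×34 → 13×34, cost 13·36·34 = 15912; cumulative 20124; (((W₁W₂)W₃)W₄): 13×34 by 34×21 → 13×21, cost 13·34·21 = 9282; cumulative 29406. Total 29406.
Difference: |39744 − 29406| = 10338.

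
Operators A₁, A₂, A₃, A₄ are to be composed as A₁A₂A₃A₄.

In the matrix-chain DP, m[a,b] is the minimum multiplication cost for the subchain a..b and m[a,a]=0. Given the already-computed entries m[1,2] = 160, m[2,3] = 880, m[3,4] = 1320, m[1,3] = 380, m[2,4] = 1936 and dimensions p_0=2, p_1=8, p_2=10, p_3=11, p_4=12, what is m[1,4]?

m[1,4] = min over k∈[1,3] of m[1,k]+m[k+1,4]+p_{0}·p_k·p_{4}.
k=1: 0 + 1936 + 2·8·12 = 2128; k=2: 160 + 1320 + 2·10·12 = 1720; k=3: 380 + 0 + 2·11·12 = 644.
Minimum: 644 at k=3.

644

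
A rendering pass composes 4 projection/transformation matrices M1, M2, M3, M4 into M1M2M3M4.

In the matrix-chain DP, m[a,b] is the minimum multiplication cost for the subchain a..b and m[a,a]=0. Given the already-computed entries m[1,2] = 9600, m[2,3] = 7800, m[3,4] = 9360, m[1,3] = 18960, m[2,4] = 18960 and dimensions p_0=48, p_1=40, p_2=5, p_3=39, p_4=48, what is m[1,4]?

30480

m[1,4] = min over k∈[1,3] of m[1,k]+m[k+1,4]+p_{0}·p_k·p_{4}.
k=1: 0 + 18960 + 48·40·48 = 111120; k=2: 9600 + 9360 + 48·5·48 = 30480; k=3: 18960 + 0 + 48·39·48 = 108816.
Minimum: 30480 at k=2.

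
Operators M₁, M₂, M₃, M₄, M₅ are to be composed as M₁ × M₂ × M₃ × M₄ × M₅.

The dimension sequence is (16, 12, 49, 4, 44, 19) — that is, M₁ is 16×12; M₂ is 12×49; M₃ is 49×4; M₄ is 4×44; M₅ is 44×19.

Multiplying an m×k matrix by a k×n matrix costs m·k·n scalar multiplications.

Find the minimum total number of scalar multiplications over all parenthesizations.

7680

Adjacent pairs: M₁M₂ = 16·12·49 = 9408; M₂M₃ = 12·49·4 = 2352; M₃M₄ = 49·4·44 = 8624; M₄M₅ = 4·44·19 = 3344.
Length 3: M₁..M₃: k=1: 0+2352+16·12·4=3120; k=2: 9408+0+16·49·4=12544 → min 3120 | M₂..M₄: k=2: 0+8624+12·49·44=34496; k=3: 2352+0+12·4·44=4464 → min 4464 | M₃..M₅: k=3: 0+3344+49·4·19=7068; k=4: 8624+0+49·44·19=49588 → min 7068.
Length 4: M₁..M₄: k=1: 0+4464+16·12·44=12912; k=2: 9408+8624+16·49·44=52528; k=3: 3120+0+16·4·44=5936 → min 5936 | M₂..M₅: k=2: 0+7068+12·49·19=18240; k=3: 2352+3344+12·4·19=6608; k=4: 4464+0+12·44·19=14496 → min 6608.
Length 5: M₁..M₅: k=1: 0+6608+16·12·19=10256; k=2: 9408+7068+16·49·19=31372; k=3: 3120+3344+16·4·19=7680; k=4: 5936+0+16·44·19=19312 → min 7680.
Optimal order: ((M₁ × (M₂ × M₃)) × (M₄ × M₅)) with cost 7680.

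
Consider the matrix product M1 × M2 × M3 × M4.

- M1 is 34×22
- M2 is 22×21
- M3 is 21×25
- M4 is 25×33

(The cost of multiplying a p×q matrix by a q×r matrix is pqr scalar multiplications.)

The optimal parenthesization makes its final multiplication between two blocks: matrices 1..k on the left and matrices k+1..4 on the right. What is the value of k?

Adjacent pairs: M1M2 = 34·22·21 = 15708; M2M3 = 22·21·25 = 11550; M3M4 = 21·25·33 = 17325.
Length 3: M1..M3: k=1: 0+11550+34·22·25=30250; k=2: 15708+0+34·21·25=33558 → min 30250 | M2..M4: k=2: 0+17325+22·21·33=32571; k=3: 11550+0+22·25·33=29700 → min 29700.
Top-level splits: k=1: (M1..M1)·(M2..M4) → 0+29700+34·22·33 = 54384; k=2: (M1..M2)·(M3..M4) → 15708+17325+34·21·33 = 56595; k=3: (M1..M3)·(M4..M4) → 30250+0+34·25·33 = 58300.
Best split is after M1, i.e. k = 1.

1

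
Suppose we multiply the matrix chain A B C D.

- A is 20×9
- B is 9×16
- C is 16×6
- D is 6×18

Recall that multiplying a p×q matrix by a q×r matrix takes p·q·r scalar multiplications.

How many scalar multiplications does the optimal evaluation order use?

4104

Adjacent pairs: AB = 20·9·16 = 2880; BC = 9·16·6 = 864; CD = 16·6·18 = 1728.
Length 3: A..C: k=1: 0+864+20·9·6=1944; k=2: 2880+0+20·16·6=4800 → min 1944 | B..D: k=2: 0+1728+9·16·18=4320; k=3: 864+0+9·6·18=1836 → min 1836.
Length 4: A..D: k=1: 0+1836+20·9·18=5076; k=2: 2880+1728+20·16·18=10368; k=3: 1944+0+20·6·18=4104 → min 4104.
Optimal order: ((A (B C)) D) with cost 4104.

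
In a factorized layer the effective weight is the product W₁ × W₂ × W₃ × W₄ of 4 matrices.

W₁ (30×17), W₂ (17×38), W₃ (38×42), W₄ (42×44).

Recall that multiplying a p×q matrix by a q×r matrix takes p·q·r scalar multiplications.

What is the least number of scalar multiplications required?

80988

Adjacent pairs: W₁W₂ = 30·17·38 = 19380; W₂W₃ = 17·38·42 = 27132; W₃W₄ = 38·42·44 = 70224.
Length 3: W₁..W₃: k=1: 0+27132+30·17·42=48552; k=2: 19380+0+30·38·42=67260 → min 48552 | W₂..W₄: k=2: 0+70224+17·38·44=98648; k=3: 27132+0+17·42·44=58548 → min 58548.
Length 4: W₁..W₄: k=1: 0+58548+30·17·44=80988; k=2: 19380+70224+30·38·44=139764; k=3: 48552+0+30·42·44=103992 → min 80988.
Optimal order: (W₁ × ((W₂ × W₃) × W₄)) with cost 80988.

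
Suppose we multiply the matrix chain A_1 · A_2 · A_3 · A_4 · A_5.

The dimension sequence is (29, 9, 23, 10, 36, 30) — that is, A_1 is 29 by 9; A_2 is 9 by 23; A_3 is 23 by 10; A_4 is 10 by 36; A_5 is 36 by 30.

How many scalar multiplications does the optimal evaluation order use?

Adjacent pairs: A_1A_2 = 29·9·23 = 6003; A_2A_3 = 9·23·10 = 2070; A_3A_4 = 23·10·36 = 8280; A_4A_5 = 10·36·30 = 10800.
Length 3: A_1..A_3: k=1: 0+2070+29·9·10=4680; k=2: 6003+0+29·23·10=12673 → min 4680 | A_2..A_4: k=2: 0+8280+9·23·36=15732; k=3: 2070+0+9·10·36=5310 → min 5310 | A_3..A_5: k=3: 0+10800+23·10·30=17700; k=4: 8280+0+23·36·30=33120 → min 17700.
Length 4: A_1..A_4: k=1: 0+5310+29·9·36=14706; k=2: 6003+8280+29·23·36=38295; k=3: 4680+0+29·10·36=15120 → min 14706 | A_2..A_5: k=2: 0+17700+9·23·30=23910; k=3: 2070+10800+9·10·30=15570; k=4: 5310+0+9·36·30=15030 → min 15030.
Length 5: A_1..A_5: k=1: 0+15030+29·9·30=22860; k=2: 6003+17700+29·23·30=43713; k=3: 4680+10800+29·10·30=24180; k=4: 14706+0+29·36·30=46026 → min 22860.
Optimal order: (A_1 · (((A_2 · A_3) · A_4) · A_5)) with cost 22860.

22860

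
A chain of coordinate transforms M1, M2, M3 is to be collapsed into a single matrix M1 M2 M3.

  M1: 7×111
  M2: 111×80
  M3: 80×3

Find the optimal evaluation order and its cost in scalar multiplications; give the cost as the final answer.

(M1 (M2 M3)): cost 28971.
((M1 M2) M3): cost 63840.
Optimal: (M1 (M2 M3)) with cost 28971.

28971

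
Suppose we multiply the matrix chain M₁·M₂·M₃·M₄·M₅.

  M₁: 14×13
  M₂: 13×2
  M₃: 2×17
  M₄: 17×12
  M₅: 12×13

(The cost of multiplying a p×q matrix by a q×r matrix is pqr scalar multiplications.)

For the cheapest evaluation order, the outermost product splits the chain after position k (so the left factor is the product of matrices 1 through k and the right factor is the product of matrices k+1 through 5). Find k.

Adjacent pairs: M₁M₂ = 14·13·2 = 364; M₂M₃ = 13·2·17 = 442; M₃M₄ = 2·17·12 = 408; M₄M₅ = 17·12·13 = 2652.
Length 3: M₁..M₃: k=1: 0+442+14·13·17=3536; k=2: 364+0+14·2·17=840 → min 840 | M₂..M₄: k=2: 0+408+13·2·12=720; k=3: 442+0+13·17·12=3094 → min 720 | M₃..M₅: k=3: 0+2652+2·17·13=3094; k=4: 408+0+2·12·13=720 → min 720.
Length 4: M₁..M₄: k=1: 0+720+14·13·12=2904; k=2: 364+408+14·2·12=1108; k=3: 840+0+14·17·12=3696 → min 1108 | M₂..M₅: k=2: 0+720+13·2·13=1058; k=3: 442+2652+13·17·13=5967; k=4: 720+0+13·12·13=2748 → min 1058.
Top-level splits: k=1: (M₁..M₁)·(M₂..M₅) → 0+1058+14·13·13 = 3424; k=2: (M₁..M₂)·(M₃..M₅) → 364+720+14·2·13 = 1448; k=3: (M₁..M₃)·(M₄..M₅) → 840+2652+14·17·13 = 6586; k=4: (M₁..M₄)·(M₅..M₅) → 1108+0+14·12·13 = 3292.
Best split is after M₂, i.e. k = 2.

2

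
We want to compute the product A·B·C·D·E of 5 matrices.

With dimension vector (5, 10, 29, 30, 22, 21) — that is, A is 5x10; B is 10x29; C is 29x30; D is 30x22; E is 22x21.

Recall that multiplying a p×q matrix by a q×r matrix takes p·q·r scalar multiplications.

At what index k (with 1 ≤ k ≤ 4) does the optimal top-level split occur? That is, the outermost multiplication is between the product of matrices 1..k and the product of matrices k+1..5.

4

Adjacent pairs: AB = 5·10·29 = 1450; BC = 10·29·30 = 8700; CD = 29·30·22 = 19140; DE = 30·22·21 = 13860.
Length 3: A..C: k=1: 0+8700+5·10·30=10200; k=2: 1450+0+5·29·30=5800 → min 5800 | B..D: k=2: 0+19140+10·29·22=25520; k=3: 8700+0+10·30·22=15300 → min 15300 | C..E: k=3: 0+13860+29·30·21=32130; k=4: 19140+0+29·22·21=32538 → min 32130.
Length 4: A..D: k=1: 0+15300+5·10·22=16400; k=2: 1450+19140+5·29·22=23780; k=3: 5800+0+5·30·22=9100 → min 9100 | B..E: k=2: 0+32130+10·29·21=38220; k=3: 8700+13860+10·30·21=28860; k=4: 15300+0+10·22·21=19920 → min 19920.
Top-level splits: k=1: (A..A)·(B..E) → 0+19920+5·10·21 = 20970; k=2: (A..B)·(C..E) → 1450+32130+5·29·21 = 36625; k=3: (A..C)·(D..E) → 5800+13860+5·30·21 = 22810; k=4: (A..D)·(E..E) → 9100+0+5·22·21 = 11410.
Best split is after D, i.e. k = 4.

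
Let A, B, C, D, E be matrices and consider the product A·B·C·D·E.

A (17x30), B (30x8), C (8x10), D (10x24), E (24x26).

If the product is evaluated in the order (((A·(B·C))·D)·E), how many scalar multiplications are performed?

(B·C): 30×8 by 8×10 → 30×10, cost 30·8·10 = 2400
(A·(B·C)): 17×30 by 30×10 → 17×10, cost 17·30·10 = 5100; cumulative 7500
((A·(B·C))·D): 17×10 by 10×24 → 17×24, cost 17·10·24 = 4080; cumulative 11580
(((A·(B·C))·D)·E): 17×24 by 24×26 → 17×26, cost 17·24·26 = 10608; cumulative 22188
Total: 22188 scalar multiplications.

22188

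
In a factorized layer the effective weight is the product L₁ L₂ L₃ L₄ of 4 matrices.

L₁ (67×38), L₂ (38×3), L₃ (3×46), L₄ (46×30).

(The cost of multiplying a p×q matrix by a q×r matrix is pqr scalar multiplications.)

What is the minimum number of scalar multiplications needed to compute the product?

17808

Adjacent pairs: L₁L₂ = 67·38·3 = 7638; L₂L₃ = 38·3·46 = 5244; L₃L₄ = 3·46·30 = 4140.
Length 3: L₁..L₃: k=1: 0+5244+67·38·46=122360; k=2: 7638+0+67·3·46=16884 → min 16884 | L₂..L₄: k=2: 0+4140+38·3·30=7560; k=3: 5244+0+38·46·30=57684 → min 7560.
Length 4: L₁..L₄: k=1: 0+7560+67·38·30=83940; k=2: 7638+4140+67·3·30=17808; k=3: 16884+0+67·46·30=109344 → min 17808.
Optimal order: ((L₁ L₂) (L₃ L₄)) with cost 17808.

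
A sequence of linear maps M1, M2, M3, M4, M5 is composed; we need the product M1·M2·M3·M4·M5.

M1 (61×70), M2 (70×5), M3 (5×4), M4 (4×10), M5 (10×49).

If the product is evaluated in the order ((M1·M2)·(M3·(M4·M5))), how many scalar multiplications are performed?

39235

(M1·M2): 61×70 by 70×5 → 61×5, cost 61·70·5 = 21350
(M4·M5): 4×10 by 10×49 → 4×49, cost 4·10·49 = 1960
(M3·(M4·M5)): 5×4 by 4×49 → 5×49, cost 5·4·49 = 980; cumulative 2940
((M1·M2)·(M3·(M4·M5))): 61×5 by 5×49 → 61×49, cost 61·5·49 = 14945; cumulative 39235
Total: 39235 scalar multiplications.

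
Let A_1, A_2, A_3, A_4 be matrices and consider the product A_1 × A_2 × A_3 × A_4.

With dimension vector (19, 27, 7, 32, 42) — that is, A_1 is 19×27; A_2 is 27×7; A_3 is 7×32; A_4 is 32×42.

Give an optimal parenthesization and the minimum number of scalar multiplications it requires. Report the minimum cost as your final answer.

18585

Adjacent pairs: A_1A_2 = 19·27·7 = 3591; A_2A_3 = 27·7·32 = 6048; A_3A_4 = 7·32·42 = 9408.
Length 3: A_1..A_3: k=1: 0+6048+19·27·32=22464; k=2: 3591+0+19·7·32=7847 → min 7847 | A_2..A_4: k=2: 0+9408+27·7·42=17346; k=3: 6048+0+27·32·42=42336 → min 17346.
Length 4: A_1..A_4: k=1: 0+17346+19·27·42=38892; k=2: 3591+9408+19·7·42=18585; k=3: 7847+0+19·32·42=33383 → min 18585.
Optimal parenthesization: ((A_1 × A_2) × (A_3 × A_4)) with cost 18585.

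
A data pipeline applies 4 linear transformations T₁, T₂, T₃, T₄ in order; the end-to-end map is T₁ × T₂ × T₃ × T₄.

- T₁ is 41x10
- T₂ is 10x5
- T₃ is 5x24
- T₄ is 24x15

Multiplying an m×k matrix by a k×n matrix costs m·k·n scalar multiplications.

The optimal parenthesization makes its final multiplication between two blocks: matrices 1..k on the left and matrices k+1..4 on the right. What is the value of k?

Adjacent pairs: T₁T₂ = 41·10·5 = 2050; T₂T₃ = 10·5·24 = 1200; T₃T₄ = 5·24·15 = 1800.
Length 3: T₁..T₃: k=1: 0+1200+41·10·24=11040; k=2: 2050+0+41·5·24=6970 → min 6970 | T₂..T₄: k=2: 0+1800+10·5·15=2550; k=3: 1200+0+10·24·15=4800 → min 2550.
Top-level splits: k=1: (T₁..T₁)·(T₂..T₄) → 0+2550+41·10·15 = 8700; k=2: (T₁..T₂)·(T₃..T₄) → 2050+1800+41·5·15 = 6925; k=3: (T₁..T₃)·(T₄..T₄) → 6970+0+41·24·15 = 21730.
Best split is after T₂, i.e. k = 2.

2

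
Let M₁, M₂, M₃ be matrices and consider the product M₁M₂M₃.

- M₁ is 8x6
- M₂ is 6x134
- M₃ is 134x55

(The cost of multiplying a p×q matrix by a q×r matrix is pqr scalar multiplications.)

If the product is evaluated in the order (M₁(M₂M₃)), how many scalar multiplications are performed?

46860

(M₂M₃): 6×134 by 134×55 → 6×55, cost 6·134·55 = 44220
(M₁(M₂M₃)): 8×6 by 6×55 → 8×55, cost 8·6·55 = 2640; cumulative 46860
Total: 46860 scalar multiplications.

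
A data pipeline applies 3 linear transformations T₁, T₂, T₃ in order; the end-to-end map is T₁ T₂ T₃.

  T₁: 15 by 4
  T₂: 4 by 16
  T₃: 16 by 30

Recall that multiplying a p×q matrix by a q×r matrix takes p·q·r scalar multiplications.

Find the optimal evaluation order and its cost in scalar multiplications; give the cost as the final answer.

(T₁ (T₂ T₃)): cost 3720.
((T₁ T₂) T₃): cost 8160.
Optimal: (T₁ (T₂ T₃)) with cost 3720.

3720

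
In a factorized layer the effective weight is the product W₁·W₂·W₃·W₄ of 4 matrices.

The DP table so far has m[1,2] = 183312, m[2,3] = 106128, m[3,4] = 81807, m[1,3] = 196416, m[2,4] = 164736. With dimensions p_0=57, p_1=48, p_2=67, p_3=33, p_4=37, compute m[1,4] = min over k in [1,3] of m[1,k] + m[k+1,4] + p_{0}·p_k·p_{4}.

265968

m[1,4] = min over k∈[1,3] of m[1,k]+m[k+1,4]+p_{0}·p_k·p_{4}.
k=1: 0 + 164736 + 57·48·37 = 265968; k=2: 183312 + 81807 + 57·67·37 = 406422; k=3: 196416 + 0 + 57·33·37 = 266013.
Minimum: 265968 at k=1.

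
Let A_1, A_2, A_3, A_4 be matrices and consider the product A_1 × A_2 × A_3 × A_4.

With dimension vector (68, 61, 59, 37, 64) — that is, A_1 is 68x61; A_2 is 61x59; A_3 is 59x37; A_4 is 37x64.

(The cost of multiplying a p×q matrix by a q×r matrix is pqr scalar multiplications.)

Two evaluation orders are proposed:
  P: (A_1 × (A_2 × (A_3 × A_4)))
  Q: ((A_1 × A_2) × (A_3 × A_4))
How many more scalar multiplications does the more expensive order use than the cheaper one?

5692

Order P = (A_1 × (A_2 × (A_3 × A_4))): (A_3 × A_4): 59×37 by 37×64 → 59×64, cost 59·37·64 = 139712; (A_2 × (A_3 × A_4)): 61×59 by 59×64 → 61×64, cost 61·59·64 = 230336; cumulative 370048; (A_1 × (A_2 × (A_3 × A_4))): 68×61 by 61×64 → 68×64, cost 68·61·64 = 265472; cumulative 635520. Total 635520.
Order Q = ((A_1 × A_2) × (A_3 × A_4)): (A_1 × A_2): 68×61 by 61×59 → 68×59, cost 68·61·59 = 244732; (A_3 × A_4): 59×37 by 37×64 → 59×64, cost 59·37·64 = 139712; ((A_1 × A_2) × (A_3 × A_4)): 68×59 by 59×64 → 68×64, cost 68·59·64 = 256768; cumulative 641212. Total 641212.
Difference: |635520 − 641212| = 5692.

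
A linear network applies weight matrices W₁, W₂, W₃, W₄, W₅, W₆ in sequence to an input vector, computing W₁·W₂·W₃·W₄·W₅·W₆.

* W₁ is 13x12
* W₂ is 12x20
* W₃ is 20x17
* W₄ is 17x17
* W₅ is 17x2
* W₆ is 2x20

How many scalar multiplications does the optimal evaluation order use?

Adjacent pairs: W₁W₂ = 13·12·20 = 3120; W₂W₃ = 12·20·17 = 4080; W₃W₄ = 20·17·17 = 5780; W₄W₅ = 17·17·2 = 578; W₅W₆ = 17·2·20 = 680.
Length 3: W₁..W₃: k=1: 0+4080+13·12·17=6732; k=2: 3120+0+13·20·17=7540 → min 6732 | W₂..W₄: k=2: 0+5780+12·20·17=9860; k=3: 4080+0+12·17·17=7548 → min 7548 | W₃..W₅: k=3: 0+578+20·17·2=1258; k=4: 5780+0+20·17·2=6460 → min 1258 | W₄..W₆: k=4: 0+680+17·17·20=6460; k=5: 578+0+17·2·20=1258 → min 1258.
Length 4: W₁..W₄: k=1: 0+7548+13·12·17=10200; k=2: 3120+5780+13·20·17=13320; k=3: 6732+0+13·17·17=10489 → min 10200 | W₂..W₅: k=2: 0+1258+12·20·2=1738; k=3: 4080+578+12·17·2=5066; k=4: 7548+0+12·17·2=7956 → min 1738 | W₃..W₆: k=3: 0+1258+20·17·20=8058; k=4: 5780+680+20·17·20=13260; k=5: 1258+0+20·2·20=2058 → min 2058.
Length 5: W₁..W₅: k=1: 0+1738+13·12·2=2050; k=2: 3120+1258+13·20·2=4898; k=3: 6732+578+13·17·2=7752; k=4: 10200+0+13·17·2=10642 → min 2050 | W₂..W₆: k=2: 0+2058+12·20·20=6858; k=3: 4080+1258+12·17·20=9418; k=4: 7548+680+12·17·20=12308; k=5: 1738+0+12·2·20=2218 → min 2218.
Length 6: W₁..W₆: k=1: 0+2218+13·12·20=5338; k=2: 3120+2058+13·20·20=10378; k=3: 6732+1258+13·17·20=12410; k=4: 10200+680+13·17·20=15300; k=5: 2050+0+13·2·20=2570 → min 2570.
Optimal order: ((W₁·(W₂·(W₃·(W₄·W₅))))·W₆) with cost 2570.

2570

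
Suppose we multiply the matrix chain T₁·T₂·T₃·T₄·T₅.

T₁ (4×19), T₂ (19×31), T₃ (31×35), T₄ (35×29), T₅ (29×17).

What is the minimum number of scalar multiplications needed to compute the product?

12728

Adjacent pairs: T₁T₂ = 4·19·31 = 2356; T₂T₃ = 19·31·35 = 20615; T₃T₄ = 31·35·29 = 31465; T₄T₅ = 35·29·17 = 17255.
Length 3: T₁..T₃: k=1: 0+20615+4·19·35=23275; k=2: 2356+0+4·31·35=6696 → min 6696 | T₂..T₄: k=2: 0+31465+19·31·29=48546; k=3: 20615+0+19·35·29=39900 → min 39900 | T₃..T₅: k=3: 0+17255+31·35·17=35700; k=4: 31465+0+31·29·17=46748 → min 35700.
Length 4: T₁..T₄: k=1: 0+39900+4·19·29=42104; k=2: 2356+31465+4·31·29=37417; k=3: 6696+0+4·35·29=10756 → min 10756 | T₂..T₅: k=2: 0+35700+19·31·17=45713; k=3: 20615+17255+19·35·17=49175; k=4: 39900+0+19·29·17=49267 → min 45713.
Length 5: T₁..T₅: k=1: 0+45713+4·19·17=47005; k=2: 2356+35700+4·31·17=40164; k=3: 6696+17255+4·35·17=26331; k=4: 10756+0+4·29·17=12728 → min 12728.
Optimal order: ((((T₁·T₂)·T₃)·T₄)·T₅) with cost 12728.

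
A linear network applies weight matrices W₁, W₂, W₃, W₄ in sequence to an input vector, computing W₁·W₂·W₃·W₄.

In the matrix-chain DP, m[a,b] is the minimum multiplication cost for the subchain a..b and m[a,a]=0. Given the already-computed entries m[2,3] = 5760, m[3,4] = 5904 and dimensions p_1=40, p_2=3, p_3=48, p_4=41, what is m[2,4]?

m[2,4] = min over k∈[2,3] of m[2,k]+m[k+1,4]+p_{1}·p_k·p_{4}.
k=2: 0 + 5904 + 40·3·41 = 10824; k=3: 5760 + 0 + 40·48·41 = 84480.
Minimum: 10824 at k=2.

10824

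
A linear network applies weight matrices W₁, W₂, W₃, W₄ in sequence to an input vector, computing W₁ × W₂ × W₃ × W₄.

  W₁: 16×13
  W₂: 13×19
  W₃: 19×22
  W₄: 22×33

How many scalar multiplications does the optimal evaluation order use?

Adjacent pairs: W₁W₂ = 16·13·19 = 3952; W₂W₃ = 13·19·22 = 5434; W₃W₄ = 19·22·33 = 13794.
Length 3: W₁..W₃: k=1: 0+5434+16·13·22=10010; k=2: 3952+0+16·19·22=10640 → min 10010 | W₂..W₄: k=2: 0+13794+13·19·33=21945; k=3: 5434+0+13·22·33=14872 → min 14872.
Length 4: W₁..W₄: k=1: 0+14872+16·13·33=21736; k=2: 3952+13794+16·19·33=27778; k=3: 10010+0+16·22·33=21626 → min 21626.
Optimal order: ((W₁ × (W₂ × W₃)) × W₄) with cost 21626.

21626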